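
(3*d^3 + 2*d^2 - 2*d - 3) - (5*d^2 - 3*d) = 3*d^3 - 3*d^2 + d - 3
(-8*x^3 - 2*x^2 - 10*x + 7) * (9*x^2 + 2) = -72*x^5 - 18*x^4 - 106*x^3 + 59*x^2 - 20*x + 14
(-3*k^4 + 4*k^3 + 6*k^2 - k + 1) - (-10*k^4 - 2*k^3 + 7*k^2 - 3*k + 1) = 7*k^4 + 6*k^3 - k^2 + 2*k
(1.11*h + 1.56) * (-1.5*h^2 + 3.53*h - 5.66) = -1.665*h^3 + 1.5783*h^2 - 0.7758*h - 8.8296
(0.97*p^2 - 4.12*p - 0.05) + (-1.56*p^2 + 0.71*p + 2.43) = -0.59*p^2 - 3.41*p + 2.38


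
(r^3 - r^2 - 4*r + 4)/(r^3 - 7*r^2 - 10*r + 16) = (r - 2)/(r - 8)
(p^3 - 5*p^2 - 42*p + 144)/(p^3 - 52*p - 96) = (p - 3)/(p + 2)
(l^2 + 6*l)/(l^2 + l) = (l + 6)/(l + 1)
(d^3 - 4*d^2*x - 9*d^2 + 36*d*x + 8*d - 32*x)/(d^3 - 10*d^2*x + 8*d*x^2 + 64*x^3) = (-d^2 + 9*d - 8)/(-d^2 + 6*d*x + 16*x^2)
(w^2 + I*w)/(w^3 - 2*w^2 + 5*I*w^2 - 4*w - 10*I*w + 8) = w/(w^2 + w*(-2 + 4*I) - 8*I)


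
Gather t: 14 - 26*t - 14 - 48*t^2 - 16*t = -48*t^2 - 42*t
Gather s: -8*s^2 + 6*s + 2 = -8*s^2 + 6*s + 2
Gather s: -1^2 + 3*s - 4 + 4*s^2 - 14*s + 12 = 4*s^2 - 11*s + 7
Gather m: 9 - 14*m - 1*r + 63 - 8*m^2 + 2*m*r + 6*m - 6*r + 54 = -8*m^2 + m*(2*r - 8) - 7*r + 126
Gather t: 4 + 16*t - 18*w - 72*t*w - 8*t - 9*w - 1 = t*(8 - 72*w) - 27*w + 3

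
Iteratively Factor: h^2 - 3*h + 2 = (h - 2)*(h - 1)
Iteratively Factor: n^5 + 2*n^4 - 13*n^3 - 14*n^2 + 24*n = (n - 3)*(n^4 + 5*n^3 + 2*n^2 - 8*n) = n*(n - 3)*(n^3 + 5*n^2 + 2*n - 8) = n*(n - 3)*(n + 2)*(n^2 + 3*n - 4) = n*(n - 3)*(n - 1)*(n + 2)*(n + 4)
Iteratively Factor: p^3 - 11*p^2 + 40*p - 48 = (p - 3)*(p^2 - 8*p + 16) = (p - 4)*(p - 3)*(p - 4)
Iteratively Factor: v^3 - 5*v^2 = (v)*(v^2 - 5*v) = v^2*(v - 5)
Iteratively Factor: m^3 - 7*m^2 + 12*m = (m - 4)*(m^2 - 3*m) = m*(m - 4)*(m - 3)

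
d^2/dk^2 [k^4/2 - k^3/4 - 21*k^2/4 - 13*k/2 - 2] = 6*k^2 - 3*k/2 - 21/2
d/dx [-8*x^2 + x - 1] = 1 - 16*x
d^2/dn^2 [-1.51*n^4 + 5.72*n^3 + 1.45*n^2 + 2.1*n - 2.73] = -18.12*n^2 + 34.32*n + 2.9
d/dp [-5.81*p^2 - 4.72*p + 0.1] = -11.62*p - 4.72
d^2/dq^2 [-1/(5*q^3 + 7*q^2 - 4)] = 2*(-q^2*(15*q + 14)^2 + (15*q + 7)*(5*q^3 + 7*q^2 - 4))/(5*q^3 + 7*q^2 - 4)^3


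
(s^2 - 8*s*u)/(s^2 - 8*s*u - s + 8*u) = s/(s - 1)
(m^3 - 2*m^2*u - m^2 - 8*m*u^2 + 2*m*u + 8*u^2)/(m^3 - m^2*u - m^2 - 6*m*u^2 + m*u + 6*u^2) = (-m + 4*u)/(-m + 3*u)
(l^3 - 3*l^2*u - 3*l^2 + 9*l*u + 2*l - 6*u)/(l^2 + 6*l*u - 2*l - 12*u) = (l^2 - 3*l*u - l + 3*u)/(l + 6*u)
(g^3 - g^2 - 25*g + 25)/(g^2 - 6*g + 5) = g + 5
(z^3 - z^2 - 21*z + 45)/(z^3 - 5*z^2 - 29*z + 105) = (z - 3)/(z - 7)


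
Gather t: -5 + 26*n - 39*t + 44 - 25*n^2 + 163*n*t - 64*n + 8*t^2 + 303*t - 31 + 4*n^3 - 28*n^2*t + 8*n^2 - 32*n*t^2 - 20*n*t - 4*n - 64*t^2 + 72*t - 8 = 4*n^3 - 17*n^2 - 42*n + t^2*(-32*n - 56) + t*(-28*n^2 + 143*n + 336)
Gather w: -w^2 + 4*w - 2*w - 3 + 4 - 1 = -w^2 + 2*w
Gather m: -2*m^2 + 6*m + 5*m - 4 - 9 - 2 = -2*m^2 + 11*m - 15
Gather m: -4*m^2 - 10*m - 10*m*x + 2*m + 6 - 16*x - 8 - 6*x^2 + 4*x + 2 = -4*m^2 + m*(-10*x - 8) - 6*x^2 - 12*x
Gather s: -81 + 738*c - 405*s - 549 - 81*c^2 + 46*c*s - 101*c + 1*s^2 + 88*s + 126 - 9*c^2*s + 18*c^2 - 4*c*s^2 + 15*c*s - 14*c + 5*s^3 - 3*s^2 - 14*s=-63*c^2 + 623*c + 5*s^3 + s^2*(-4*c - 2) + s*(-9*c^2 + 61*c - 331) - 504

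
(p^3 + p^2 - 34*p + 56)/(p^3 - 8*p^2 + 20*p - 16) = (p + 7)/(p - 2)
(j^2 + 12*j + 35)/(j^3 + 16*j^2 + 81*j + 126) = (j + 5)/(j^2 + 9*j + 18)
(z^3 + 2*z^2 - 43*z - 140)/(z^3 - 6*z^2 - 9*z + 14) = (z^2 + 9*z + 20)/(z^2 + z - 2)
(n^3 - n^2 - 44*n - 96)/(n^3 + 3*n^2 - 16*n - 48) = (n - 8)/(n - 4)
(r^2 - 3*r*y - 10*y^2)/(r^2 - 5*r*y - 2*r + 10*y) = (r + 2*y)/(r - 2)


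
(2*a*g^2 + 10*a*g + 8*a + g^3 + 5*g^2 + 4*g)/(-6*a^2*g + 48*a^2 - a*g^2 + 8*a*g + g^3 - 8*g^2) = (-g^2 - 5*g - 4)/(3*a*g - 24*a - g^2 + 8*g)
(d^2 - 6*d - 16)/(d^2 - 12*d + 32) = (d + 2)/(d - 4)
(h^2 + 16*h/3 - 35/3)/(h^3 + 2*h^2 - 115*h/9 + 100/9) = 3*(h + 7)/(3*h^2 + 11*h - 20)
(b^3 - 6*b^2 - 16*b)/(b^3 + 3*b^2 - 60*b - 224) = b*(b + 2)/(b^2 + 11*b + 28)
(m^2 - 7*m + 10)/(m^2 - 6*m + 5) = (m - 2)/(m - 1)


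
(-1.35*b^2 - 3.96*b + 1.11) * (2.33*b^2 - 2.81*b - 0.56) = -3.1455*b^4 - 5.4333*b^3 + 14.4699*b^2 - 0.9015*b - 0.6216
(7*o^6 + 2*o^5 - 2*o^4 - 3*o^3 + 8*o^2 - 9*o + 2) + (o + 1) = 7*o^6 + 2*o^5 - 2*o^4 - 3*o^3 + 8*o^2 - 8*o + 3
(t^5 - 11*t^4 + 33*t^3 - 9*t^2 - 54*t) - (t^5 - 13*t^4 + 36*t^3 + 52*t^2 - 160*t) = 2*t^4 - 3*t^3 - 61*t^2 + 106*t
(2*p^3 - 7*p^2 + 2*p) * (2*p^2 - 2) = 4*p^5 - 14*p^4 + 14*p^2 - 4*p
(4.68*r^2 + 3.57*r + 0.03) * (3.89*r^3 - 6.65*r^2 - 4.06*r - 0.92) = 18.2052*r^5 - 17.2347*r^4 - 42.6246*r^3 - 18.9993*r^2 - 3.4062*r - 0.0276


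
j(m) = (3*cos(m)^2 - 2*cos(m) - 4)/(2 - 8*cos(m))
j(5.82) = 0.66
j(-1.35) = -17.32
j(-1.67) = -1.35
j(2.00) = -0.50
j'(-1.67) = -4.78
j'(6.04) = -0.34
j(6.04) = 0.54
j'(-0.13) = -0.18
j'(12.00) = -1.02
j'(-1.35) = -547.92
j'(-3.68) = 0.42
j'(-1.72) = -3.73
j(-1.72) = -1.14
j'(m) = (-6*sin(m)*cos(m) + 2*sin(m))/(2 - 8*cos(m)) - 8*(3*cos(m)^2 - 2*cos(m) - 4)*sin(m)/(2 - 8*cos(m))^2 = 3*(-cos(m) + cos(2*m) + 4)*sin(m)/(4*cos(m) - 1)^2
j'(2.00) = 1.45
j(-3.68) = -0.01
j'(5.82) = -0.75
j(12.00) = 0.75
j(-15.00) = -0.09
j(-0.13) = 0.51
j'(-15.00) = -0.59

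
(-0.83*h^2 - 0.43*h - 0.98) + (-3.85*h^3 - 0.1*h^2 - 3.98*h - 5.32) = -3.85*h^3 - 0.93*h^2 - 4.41*h - 6.3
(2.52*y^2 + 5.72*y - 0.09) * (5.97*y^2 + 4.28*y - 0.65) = 15.0444*y^4 + 44.934*y^3 + 22.3063*y^2 - 4.1032*y + 0.0585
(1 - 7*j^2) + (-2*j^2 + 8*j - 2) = -9*j^2 + 8*j - 1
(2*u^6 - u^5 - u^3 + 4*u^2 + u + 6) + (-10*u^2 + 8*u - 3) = 2*u^6 - u^5 - u^3 - 6*u^2 + 9*u + 3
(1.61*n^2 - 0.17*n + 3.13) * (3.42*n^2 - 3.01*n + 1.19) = 5.5062*n^4 - 5.4275*n^3 + 13.1322*n^2 - 9.6236*n + 3.7247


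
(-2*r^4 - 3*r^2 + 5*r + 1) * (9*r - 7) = -18*r^5 + 14*r^4 - 27*r^3 + 66*r^2 - 26*r - 7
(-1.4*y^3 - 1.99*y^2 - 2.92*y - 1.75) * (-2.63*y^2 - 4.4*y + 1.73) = 3.682*y^5 + 11.3937*y^4 + 14.0136*y^3 + 14.0078*y^2 + 2.6484*y - 3.0275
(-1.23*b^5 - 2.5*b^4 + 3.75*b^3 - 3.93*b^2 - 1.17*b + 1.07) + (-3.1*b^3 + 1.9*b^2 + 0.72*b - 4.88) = -1.23*b^5 - 2.5*b^4 + 0.65*b^3 - 2.03*b^2 - 0.45*b - 3.81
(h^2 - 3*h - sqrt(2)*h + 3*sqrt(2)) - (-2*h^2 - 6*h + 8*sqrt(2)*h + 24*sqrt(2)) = 3*h^2 - 9*sqrt(2)*h + 3*h - 21*sqrt(2)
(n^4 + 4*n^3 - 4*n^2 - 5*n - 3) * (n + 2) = n^5 + 6*n^4 + 4*n^3 - 13*n^2 - 13*n - 6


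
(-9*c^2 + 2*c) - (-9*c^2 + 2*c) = 0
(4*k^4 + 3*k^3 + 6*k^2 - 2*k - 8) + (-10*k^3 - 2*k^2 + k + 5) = 4*k^4 - 7*k^3 + 4*k^2 - k - 3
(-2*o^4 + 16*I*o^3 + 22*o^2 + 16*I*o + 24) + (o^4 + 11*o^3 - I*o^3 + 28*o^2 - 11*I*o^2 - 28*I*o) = -o^4 + 11*o^3 + 15*I*o^3 + 50*o^2 - 11*I*o^2 - 12*I*o + 24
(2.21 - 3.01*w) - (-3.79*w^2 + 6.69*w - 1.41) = 3.79*w^2 - 9.7*w + 3.62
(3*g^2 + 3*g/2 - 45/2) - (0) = 3*g^2 + 3*g/2 - 45/2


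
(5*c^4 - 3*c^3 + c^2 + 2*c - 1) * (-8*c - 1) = -40*c^5 + 19*c^4 - 5*c^3 - 17*c^2 + 6*c + 1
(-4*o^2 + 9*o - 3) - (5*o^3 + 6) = -5*o^3 - 4*o^2 + 9*o - 9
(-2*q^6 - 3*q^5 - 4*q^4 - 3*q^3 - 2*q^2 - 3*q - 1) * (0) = 0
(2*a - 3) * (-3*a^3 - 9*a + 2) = -6*a^4 + 9*a^3 - 18*a^2 + 31*a - 6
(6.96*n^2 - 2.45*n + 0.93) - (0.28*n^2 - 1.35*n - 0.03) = 6.68*n^2 - 1.1*n + 0.96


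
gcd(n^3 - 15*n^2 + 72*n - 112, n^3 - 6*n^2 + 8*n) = n - 4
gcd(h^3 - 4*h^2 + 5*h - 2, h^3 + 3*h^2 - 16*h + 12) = h^2 - 3*h + 2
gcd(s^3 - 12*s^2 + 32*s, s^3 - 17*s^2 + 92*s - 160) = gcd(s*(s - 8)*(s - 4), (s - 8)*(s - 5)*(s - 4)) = s^2 - 12*s + 32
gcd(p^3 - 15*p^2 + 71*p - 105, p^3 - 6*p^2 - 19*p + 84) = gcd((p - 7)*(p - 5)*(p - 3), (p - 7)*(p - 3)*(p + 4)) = p^2 - 10*p + 21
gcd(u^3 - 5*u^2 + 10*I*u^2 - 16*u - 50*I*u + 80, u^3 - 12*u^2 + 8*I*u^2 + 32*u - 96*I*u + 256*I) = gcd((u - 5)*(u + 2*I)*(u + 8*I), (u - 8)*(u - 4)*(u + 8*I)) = u + 8*I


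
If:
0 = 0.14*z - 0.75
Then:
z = 5.36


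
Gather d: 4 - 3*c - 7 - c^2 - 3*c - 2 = -c^2 - 6*c - 5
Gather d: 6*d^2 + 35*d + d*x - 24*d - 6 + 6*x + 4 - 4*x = 6*d^2 + d*(x + 11) + 2*x - 2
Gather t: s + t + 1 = s + t + 1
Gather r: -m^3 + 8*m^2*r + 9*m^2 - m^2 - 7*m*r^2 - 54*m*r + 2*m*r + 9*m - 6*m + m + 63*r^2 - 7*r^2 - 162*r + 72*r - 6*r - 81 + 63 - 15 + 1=-m^3 + 8*m^2 + 4*m + r^2*(56 - 7*m) + r*(8*m^2 - 52*m - 96) - 32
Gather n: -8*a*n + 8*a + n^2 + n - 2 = 8*a + n^2 + n*(1 - 8*a) - 2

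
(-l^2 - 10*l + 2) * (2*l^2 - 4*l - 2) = -2*l^4 - 16*l^3 + 46*l^2 + 12*l - 4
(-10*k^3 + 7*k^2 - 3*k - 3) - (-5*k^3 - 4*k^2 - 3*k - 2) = -5*k^3 + 11*k^2 - 1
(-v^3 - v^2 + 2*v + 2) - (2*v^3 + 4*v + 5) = -3*v^3 - v^2 - 2*v - 3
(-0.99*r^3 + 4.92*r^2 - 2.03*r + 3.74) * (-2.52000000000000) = 2.4948*r^3 - 12.3984*r^2 + 5.1156*r - 9.4248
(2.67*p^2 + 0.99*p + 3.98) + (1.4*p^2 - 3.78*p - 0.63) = 4.07*p^2 - 2.79*p + 3.35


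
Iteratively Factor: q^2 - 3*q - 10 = (q - 5)*(q + 2)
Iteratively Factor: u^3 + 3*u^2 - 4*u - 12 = (u + 3)*(u^2 - 4) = (u - 2)*(u + 3)*(u + 2)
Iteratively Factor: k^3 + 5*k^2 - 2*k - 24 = (k - 2)*(k^2 + 7*k + 12) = (k - 2)*(k + 3)*(k + 4)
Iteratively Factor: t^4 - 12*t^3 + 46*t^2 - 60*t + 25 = (t - 1)*(t^3 - 11*t^2 + 35*t - 25) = (t - 5)*(t - 1)*(t^2 - 6*t + 5) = (t - 5)^2*(t - 1)*(t - 1)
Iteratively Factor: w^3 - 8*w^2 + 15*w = (w - 3)*(w^2 - 5*w) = (w - 5)*(w - 3)*(w)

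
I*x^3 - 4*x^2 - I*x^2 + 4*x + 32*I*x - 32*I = (x - 4*I)*(x + 8*I)*(I*x - I)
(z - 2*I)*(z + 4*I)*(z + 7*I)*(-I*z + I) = -I*z^4 + 9*z^3 + I*z^3 - 9*z^2 + 6*I*z^2 + 56*z - 6*I*z - 56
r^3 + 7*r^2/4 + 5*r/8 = r*(r + 1/2)*(r + 5/4)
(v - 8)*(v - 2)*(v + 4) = v^3 - 6*v^2 - 24*v + 64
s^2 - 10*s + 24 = (s - 6)*(s - 4)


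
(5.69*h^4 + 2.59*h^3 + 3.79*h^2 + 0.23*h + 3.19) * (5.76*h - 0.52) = 32.7744*h^5 + 11.9596*h^4 + 20.4836*h^3 - 0.646*h^2 + 18.2548*h - 1.6588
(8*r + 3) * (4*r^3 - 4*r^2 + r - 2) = 32*r^4 - 20*r^3 - 4*r^2 - 13*r - 6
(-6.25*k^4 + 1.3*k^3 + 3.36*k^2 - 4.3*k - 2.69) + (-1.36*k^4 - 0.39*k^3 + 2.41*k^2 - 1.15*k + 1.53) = -7.61*k^4 + 0.91*k^3 + 5.77*k^2 - 5.45*k - 1.16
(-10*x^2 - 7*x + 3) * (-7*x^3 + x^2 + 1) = 70*x^5 + 39*x^4 - 28*x^3 - 7*x^2 - 7*x + 3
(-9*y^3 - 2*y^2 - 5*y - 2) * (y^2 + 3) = -9*y^5 - 2*y^4 - 32*y^3 - 8*y^2 - 15*y - 6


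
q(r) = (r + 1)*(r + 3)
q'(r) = 2*r + 4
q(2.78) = 21.85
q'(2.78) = 9.56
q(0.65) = 6.02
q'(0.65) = 5.30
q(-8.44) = 40.47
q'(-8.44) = -12.88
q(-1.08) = -0.15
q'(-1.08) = 1.84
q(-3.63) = 1.66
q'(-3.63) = -3.26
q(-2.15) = -0.98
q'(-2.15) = -0.30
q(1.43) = 10.76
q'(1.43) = 6.86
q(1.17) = 9.05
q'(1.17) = 6.34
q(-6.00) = 15.00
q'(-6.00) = -8.00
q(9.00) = 120.00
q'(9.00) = 22.00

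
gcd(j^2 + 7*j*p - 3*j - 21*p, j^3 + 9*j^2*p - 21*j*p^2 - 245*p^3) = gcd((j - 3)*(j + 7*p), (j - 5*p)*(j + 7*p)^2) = j + 7*p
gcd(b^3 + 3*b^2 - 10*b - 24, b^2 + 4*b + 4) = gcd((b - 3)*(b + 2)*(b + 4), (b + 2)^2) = b + 2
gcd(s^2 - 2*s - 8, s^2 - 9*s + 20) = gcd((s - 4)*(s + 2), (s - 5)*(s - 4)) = s - 4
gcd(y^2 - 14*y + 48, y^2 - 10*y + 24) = y - 6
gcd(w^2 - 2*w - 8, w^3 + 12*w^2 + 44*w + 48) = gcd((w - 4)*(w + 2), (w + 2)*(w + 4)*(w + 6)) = w + 2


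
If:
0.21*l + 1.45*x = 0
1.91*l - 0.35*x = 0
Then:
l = 0.00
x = 0.00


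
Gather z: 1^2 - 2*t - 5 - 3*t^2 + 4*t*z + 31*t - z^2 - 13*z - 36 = -3*t^2 + 29*t - z^2 + z*(4*t - 13) - 40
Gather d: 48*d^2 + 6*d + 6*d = 48*d^2 + 12*d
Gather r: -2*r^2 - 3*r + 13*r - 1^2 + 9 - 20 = -2*r^2 + 10*r - 12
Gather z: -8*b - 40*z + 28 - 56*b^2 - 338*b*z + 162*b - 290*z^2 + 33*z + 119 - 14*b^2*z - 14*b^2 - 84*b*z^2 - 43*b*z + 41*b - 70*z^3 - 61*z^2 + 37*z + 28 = -70*b^2 + 195*b - 70*z^3 + z^2*(-84*b - 351) + z*(-14*b^2 - 381*b + 30) + 175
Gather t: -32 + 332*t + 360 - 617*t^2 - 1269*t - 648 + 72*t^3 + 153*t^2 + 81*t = 72*t^3 - 464*t^2 - 856*t - 320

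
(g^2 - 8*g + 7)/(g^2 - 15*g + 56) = (g - 1)/(g - 8)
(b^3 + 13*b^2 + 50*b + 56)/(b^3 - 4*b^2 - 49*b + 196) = (b^2 + 6*b + 8)/(b^2 - 11*b + 28)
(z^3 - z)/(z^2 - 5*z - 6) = z*(z - 1)/(z - 6)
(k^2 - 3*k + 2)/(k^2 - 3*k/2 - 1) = 2*(k - 1)/(2*k + 1)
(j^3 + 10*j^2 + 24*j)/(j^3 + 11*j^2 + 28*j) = (j + 6)/(j + 7)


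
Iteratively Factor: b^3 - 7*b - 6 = (b + 1)*(b^2 - b - 6) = (b + 1)*(b + 2)*(b - 3)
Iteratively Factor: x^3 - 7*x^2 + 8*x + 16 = (x + 1)*(x^2 - 8*x + 16) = (x - 4)*(x + 1)*(x - 4)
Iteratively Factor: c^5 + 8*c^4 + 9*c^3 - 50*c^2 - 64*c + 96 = (c - 1)*(c^4 + 9*c^3 + 18*c^2 - 32*c - 96) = (c - 1)*(c + 4)*(c^3 + 5*c^2 - 2*c - 24) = (c - 1)*(c + 3)*(c + 4)*(c^2 + 2*c - 8) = (c - 1)*(c + 3)*(c + 4)^2*(c - 2)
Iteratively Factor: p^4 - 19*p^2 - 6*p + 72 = (p + 3)*(p^3 - 3*p^2 - 10*p + 24) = (p - 2)*(p + 3)*(p^2 - p - 12) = (p - 2)*(p + 3)^2*(p - 4)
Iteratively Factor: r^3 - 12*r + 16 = (r - 2)*(r^2 + 2*r - 8) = (r - 2)*(r + 4)*(r - 2)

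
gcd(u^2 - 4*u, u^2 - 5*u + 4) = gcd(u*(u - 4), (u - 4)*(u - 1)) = u - 4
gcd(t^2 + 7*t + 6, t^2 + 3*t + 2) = t + 1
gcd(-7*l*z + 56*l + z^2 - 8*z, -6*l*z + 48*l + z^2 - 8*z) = z - 8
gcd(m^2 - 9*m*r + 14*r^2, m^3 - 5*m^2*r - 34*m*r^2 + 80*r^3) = -m + 2*r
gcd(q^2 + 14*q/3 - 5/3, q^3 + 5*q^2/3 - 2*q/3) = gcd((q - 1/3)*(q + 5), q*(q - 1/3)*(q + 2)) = q - 1/3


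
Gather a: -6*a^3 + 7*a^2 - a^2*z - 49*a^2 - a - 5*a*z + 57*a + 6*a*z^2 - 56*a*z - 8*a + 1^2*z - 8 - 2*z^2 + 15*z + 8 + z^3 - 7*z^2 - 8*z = -6*a^3 + a^2*(-z - 42) + a*(6*z^2 - 61*z + 48) + z^3 - 9*z^2 + 8*z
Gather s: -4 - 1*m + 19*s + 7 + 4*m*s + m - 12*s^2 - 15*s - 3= -12*s^2 + s*(4*m + 4)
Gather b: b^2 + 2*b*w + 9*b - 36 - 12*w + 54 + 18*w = b^2 + b*(2*w + 9) + 6*w + 18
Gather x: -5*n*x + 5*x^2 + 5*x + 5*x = 5*x^2 + x*(10 - 5*n)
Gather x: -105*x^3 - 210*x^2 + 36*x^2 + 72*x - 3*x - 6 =-105*x^3 - 174*x^2 + 69*x - 6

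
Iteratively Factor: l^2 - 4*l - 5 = (l + 1)*(l - 5)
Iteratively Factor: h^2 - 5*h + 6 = (h - 3)*(h - 2)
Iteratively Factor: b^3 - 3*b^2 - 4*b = (b + 1)*(b^2 - 4*b) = b*(b + 1)*(b - 4)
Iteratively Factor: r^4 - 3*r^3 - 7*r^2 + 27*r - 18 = (r + 3)*(r^3 - 6*r^2 + 11*r - 6) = (r - 3)*(r + 3)*(r^2 - 3*r + 2) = (r - 3)*(r - 2)*(r + 3)*(r - 1)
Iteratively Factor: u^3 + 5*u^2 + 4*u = (u + 4)*(u^2 + u) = (u + 1)*(u + 4)*(u)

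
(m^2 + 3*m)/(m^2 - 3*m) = (m + 3)/(m - 3)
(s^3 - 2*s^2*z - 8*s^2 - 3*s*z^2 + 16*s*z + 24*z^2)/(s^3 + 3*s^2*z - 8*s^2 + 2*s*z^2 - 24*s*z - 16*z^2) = (s - 3*z)/(s + 2*z)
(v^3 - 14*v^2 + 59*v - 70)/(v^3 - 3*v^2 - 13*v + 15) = (v^2 - 9*v + 14)/(v^2 + 2*v - 3)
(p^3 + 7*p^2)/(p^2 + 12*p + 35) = p^2/(p + 5)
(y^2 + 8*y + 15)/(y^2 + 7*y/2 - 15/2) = 2*(y + 3)/(2*y - 3)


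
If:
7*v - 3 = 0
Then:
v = 3/7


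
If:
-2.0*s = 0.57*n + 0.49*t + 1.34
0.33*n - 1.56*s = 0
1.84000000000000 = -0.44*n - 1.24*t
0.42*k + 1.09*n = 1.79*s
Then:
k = 1.27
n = -0.75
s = -0.16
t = -1.22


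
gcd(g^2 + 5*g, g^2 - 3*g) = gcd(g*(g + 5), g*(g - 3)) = g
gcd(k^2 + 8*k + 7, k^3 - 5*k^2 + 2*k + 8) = k + 1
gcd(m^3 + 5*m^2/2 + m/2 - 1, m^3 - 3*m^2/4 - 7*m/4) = m + 1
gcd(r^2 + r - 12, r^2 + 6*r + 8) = r + 4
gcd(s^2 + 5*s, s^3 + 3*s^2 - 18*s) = s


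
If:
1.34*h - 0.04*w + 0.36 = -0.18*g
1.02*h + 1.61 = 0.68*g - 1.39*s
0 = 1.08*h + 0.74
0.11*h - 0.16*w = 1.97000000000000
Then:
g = 0.26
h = -0.69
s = -0.53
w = -12.78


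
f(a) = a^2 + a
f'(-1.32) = -1.64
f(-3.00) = 6.00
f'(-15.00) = -29.00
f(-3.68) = 9.86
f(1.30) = 2.99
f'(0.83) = 2.66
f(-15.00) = 210.00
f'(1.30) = 3.60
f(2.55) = 9.05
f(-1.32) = 0.42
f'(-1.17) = -1.34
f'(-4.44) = -7.88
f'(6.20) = 13.40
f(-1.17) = 0.20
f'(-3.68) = -6.36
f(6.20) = 44.64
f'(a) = 2*a + 1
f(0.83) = 1.52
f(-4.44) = 15.27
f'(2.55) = 6.10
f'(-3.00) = -5.00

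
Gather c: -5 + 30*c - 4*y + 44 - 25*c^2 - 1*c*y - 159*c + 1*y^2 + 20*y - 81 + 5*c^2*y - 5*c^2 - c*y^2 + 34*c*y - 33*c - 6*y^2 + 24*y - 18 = c^2*(5*y - 30) + c*(-y^2 + 33*y - 162) - 5*y^2 + 40*y - 60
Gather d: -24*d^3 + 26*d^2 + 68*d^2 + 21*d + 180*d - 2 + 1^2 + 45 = -24*d^3 + 94*d^2 + 201*d + 44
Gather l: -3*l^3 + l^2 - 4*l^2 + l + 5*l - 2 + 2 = -3*l^3 - 3*l^2 + 6*l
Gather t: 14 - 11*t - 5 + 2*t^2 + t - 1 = 2*t^2 - 10*t + 8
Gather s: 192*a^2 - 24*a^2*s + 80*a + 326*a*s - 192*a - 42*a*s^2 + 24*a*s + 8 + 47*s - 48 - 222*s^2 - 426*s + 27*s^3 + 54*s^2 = 192*a^2 - 112*a + 27*s^3 + s^2*(-42*a - 168) + s*(-24*a^2 + 350*a - 379) - 40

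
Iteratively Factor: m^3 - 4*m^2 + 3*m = (m - 1)*(m^2 - 3*m) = (m - 3)*(m - 1)*(m)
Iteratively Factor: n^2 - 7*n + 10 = (n - 2)*(n - 5)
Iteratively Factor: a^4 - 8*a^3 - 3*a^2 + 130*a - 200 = (a - 5)*(a^3 - 3*a^2 - 18*a + 40) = (a - 5)*(a - 2)*(a^2 - a - 20) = (a - 5)*(a - 2)*(a + 4)*(a - 5)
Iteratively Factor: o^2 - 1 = (o - 1)*(o + 1)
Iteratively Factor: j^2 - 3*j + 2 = (j - 1)*(j - 2)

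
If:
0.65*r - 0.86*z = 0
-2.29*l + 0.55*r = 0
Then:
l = 0.317769566677864*z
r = 1.32307692307692*z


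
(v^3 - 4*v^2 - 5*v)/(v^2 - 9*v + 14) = v*(v^2 - 4*v - 5)/(v^2 - 9*v + 14)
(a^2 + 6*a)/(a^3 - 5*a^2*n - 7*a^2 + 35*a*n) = (a + 6)/(a^2 - 5*a*n - 7*a + 35*n)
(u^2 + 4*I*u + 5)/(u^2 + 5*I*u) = (u - I)/u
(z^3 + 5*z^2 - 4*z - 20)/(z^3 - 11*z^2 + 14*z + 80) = (z^2 + 3*z - 10)/(z^2 - 13*z + 40)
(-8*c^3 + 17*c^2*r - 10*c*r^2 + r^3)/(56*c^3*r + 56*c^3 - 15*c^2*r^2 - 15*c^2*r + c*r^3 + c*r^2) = (c^2 - 2*c*r + r^2)/(c*(-7*c*r - 7*c + r^2 + r))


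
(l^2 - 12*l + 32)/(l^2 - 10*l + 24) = (l - 8)/(l - 6)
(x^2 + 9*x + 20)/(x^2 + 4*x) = (x + 5)/x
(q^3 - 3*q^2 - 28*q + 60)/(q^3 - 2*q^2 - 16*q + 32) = (q^2 - q - 30)/(q^2 - 16)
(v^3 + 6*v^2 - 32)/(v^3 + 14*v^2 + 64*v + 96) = (v - 2)/(v + 6)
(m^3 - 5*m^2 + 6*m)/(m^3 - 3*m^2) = (m - 2)/m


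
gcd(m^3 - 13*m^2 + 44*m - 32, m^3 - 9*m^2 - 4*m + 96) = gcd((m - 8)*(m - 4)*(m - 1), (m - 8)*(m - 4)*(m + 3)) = m^2 - 12*m + 32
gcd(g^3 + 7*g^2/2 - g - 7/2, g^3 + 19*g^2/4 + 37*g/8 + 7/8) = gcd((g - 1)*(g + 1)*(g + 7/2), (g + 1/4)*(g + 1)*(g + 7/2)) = g^2 + 9*g/2 + 7/2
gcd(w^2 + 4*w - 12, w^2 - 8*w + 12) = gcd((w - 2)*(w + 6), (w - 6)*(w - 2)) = w - 2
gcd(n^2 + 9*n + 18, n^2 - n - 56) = 1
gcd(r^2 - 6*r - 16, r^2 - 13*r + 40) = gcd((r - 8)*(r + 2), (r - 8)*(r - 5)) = r - 8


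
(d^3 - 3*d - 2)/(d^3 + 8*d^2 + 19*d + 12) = (d^2 - d - 2)/(d^2 + 7*d + 12)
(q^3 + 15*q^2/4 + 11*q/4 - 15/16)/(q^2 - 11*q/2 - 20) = (8*q^2 + 10*q - 3)/(8*(q - 8))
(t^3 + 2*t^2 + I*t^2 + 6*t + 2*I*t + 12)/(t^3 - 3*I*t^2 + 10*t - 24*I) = (t + 2)/(t - 4*I)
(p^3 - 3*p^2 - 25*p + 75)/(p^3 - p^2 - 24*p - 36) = (-p^3 + 3*p^2 + 25*p - 75)/(-p^3 + p^2 + 24*p + 36)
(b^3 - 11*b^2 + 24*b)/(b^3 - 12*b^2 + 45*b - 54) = b*(b - 8)/(b^2 - 9*b + 18)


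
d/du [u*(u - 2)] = 2*u - 2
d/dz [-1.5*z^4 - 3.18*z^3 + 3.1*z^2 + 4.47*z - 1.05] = -6.0*z^3 - 9.54*z^2 + 6.2*z + 4.47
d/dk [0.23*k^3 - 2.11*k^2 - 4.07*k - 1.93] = 0.69*k^2 - 4.22*k - 4.07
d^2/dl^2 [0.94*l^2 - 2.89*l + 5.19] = 1.88000000000000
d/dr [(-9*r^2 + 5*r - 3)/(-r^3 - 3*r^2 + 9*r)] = (-9*r^4 + 10*r^3 - 75*r^2 - 18*r + 27)/(r^2*(r^4 + 6*r^3 - 9*r^2 - 54*r + 81))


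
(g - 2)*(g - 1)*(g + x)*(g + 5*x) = g^4 + 6*g^3*x - 3*g^3 + 5*g^2*x^2 - 18*g^2*x + 2*g^2 - 15*g*x^2 + 12*g*x + 10*x^2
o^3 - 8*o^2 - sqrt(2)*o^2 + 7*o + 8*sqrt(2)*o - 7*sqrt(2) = (o - 7)*(o - 1)*(o - sqrt(2))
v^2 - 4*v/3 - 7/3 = (v - 7/3)*(v + 1)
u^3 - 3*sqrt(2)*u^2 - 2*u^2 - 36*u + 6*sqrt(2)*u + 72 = (u - 2)*(u - 6*sqrt(2))*(u + 3*sqrt(2))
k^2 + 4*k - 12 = (k - 2)*(k + 6)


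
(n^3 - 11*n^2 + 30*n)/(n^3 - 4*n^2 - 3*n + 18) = n*(n^2 - 11*n + 30)/(n^3 - 4*n^2 - 3*n + 18)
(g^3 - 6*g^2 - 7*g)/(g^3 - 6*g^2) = (g^2 - 6*g - 7)/(g*(g - 6))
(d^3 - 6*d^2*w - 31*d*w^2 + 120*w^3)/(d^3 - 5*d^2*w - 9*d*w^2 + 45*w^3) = (-d^2 + 3*d*w + 40*w^2)/(-d^2 + 2*d*w + 15*w^2)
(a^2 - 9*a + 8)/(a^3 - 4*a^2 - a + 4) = (a - 8)/(a^2 - 3*a - 4)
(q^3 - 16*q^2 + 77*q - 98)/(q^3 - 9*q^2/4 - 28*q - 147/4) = 4*(q^2 - 9*q + 14)/(4*q^2 + 19*q + 21)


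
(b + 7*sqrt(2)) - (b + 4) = -4 + 7*sqrt(2)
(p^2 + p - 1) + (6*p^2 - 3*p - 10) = 7*p^2 - 2*p - 11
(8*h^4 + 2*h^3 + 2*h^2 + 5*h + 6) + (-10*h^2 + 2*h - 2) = 8*h^4 + 2*h^3 - 8*h^2 + 7*h + 4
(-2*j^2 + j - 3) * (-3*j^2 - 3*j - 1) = 6*j^4 + 3*j^3 + 8*j^2 + 8*j + 3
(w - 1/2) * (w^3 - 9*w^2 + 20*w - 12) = w^4 - 19*w^3/2 + 49*w^2/2 - 22*w + 6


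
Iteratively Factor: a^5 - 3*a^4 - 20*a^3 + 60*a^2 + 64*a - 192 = (a + 2)*(a^4 - 5*a^3 - 10*a^2 + 80*a - 96) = (a + 2)*(a + 4)*(a^3 - 9*a^2 + 26*a - 24) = (a - 4)*(a + 2)*(a + 4)*(a^2 - 5*a + 6) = (a - 4)*(a - 3)*(a + 2)*(a + 4)*(a - 2)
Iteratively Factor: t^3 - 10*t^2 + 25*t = (t - 5)*(t^2 - 5*t) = t*(t - 5)*(t - 5)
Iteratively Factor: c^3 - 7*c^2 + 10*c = (c - 5)*(c^2 - 2*c) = (c - 5)*(c - 2)*(c)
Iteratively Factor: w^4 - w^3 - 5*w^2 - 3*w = (w)*(w^3 - w^2 - 5*w - 3) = w*(w + 1)*(w^2 - 2*w - 3) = w*(w + 1)^2*(w - 3)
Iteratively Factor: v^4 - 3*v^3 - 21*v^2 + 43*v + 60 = (v + 1)*(v^3 - 4*v^2 - 17*v + 60) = (v - 5)*(v + 1)*(v^2 + v - 12) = (v - 5)*(v + 1)*(v + 4)*(v - 3)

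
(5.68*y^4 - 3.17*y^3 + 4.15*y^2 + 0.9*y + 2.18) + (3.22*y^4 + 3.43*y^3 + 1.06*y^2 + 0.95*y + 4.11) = 8.9*y^4 + 0.26*y^3 + 5.21*y^2 + 1.85*y + 6.29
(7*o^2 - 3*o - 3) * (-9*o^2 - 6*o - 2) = -63*o^4 - 15*o^3 + 31*o^2 + 24*o + 6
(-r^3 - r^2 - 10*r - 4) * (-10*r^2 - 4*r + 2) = 10*r^5 + 14*r^4 + 102*r^3 + 78*r^2 - 4*r - 8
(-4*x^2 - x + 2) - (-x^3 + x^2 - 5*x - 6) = x^3 - 5*x^2 + 4*x + 8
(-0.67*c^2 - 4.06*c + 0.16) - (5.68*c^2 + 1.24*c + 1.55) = -6.35*c^2 - 5.3*c - 1.39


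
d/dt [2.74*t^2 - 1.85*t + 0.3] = 5.48*t - 1.85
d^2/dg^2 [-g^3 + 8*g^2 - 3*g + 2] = 16 - 6*g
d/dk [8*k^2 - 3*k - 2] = 16*k - 3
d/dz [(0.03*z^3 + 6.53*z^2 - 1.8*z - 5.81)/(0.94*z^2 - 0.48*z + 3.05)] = (0.0282*z^4 - 0.0288000000000004*z^3 - 1.1679*z^2 + 50.7558*z - 8.2788)/(0.8836*z^4 - 0.9024*z^3 + 5.9644*z^2 - 2.928*z + 9.3025)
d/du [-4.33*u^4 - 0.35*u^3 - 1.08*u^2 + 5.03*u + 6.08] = -17.32*u^3 - 1.05*u^2 - 2.16*u + 5.03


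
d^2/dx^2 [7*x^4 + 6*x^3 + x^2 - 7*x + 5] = 84*x^2 + 36*x + 2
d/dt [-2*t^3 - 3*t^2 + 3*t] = -6*t^2 - 6*t + 3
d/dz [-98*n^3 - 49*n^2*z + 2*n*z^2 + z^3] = -49*n^2 + 4*n*z + 3*z^2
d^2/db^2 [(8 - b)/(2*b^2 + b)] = 8*(-b^3 + 24*b^2 + 12*b + 2)/(b^3*(8*b^3 + 12*b^2 + 6*b + 1))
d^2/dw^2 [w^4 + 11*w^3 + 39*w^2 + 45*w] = 12*w^2 + 66*w + 78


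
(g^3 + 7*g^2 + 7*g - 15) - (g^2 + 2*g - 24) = g^3 + 6*g^2 + 5*g + 9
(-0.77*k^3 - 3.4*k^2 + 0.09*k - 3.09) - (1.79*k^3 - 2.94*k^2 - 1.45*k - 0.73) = -2.56*k^3 - 0.46*k^2 + 1.54*k - 2.36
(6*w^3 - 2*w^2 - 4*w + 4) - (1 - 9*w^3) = 15*w^3 - 2*w^2 - 4*w + 3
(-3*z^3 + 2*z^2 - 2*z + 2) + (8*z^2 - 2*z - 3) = -3*z^3 + 10*z^2 - 4*z - 1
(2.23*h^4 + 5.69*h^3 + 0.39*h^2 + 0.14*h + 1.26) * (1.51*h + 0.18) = 3.3673*h^5 + 8.9933*h^4 + 1.6131*h^3 + 0.2816*h^2 + 1.9278*h + 0.2268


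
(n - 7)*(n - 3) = n^2 - 10*n + 21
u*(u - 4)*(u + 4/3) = u^3 - 8*u^2/3 - 16*u/3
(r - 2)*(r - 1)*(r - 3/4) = r^3 - 15*r^2/4 + 17*r/4 - 3/2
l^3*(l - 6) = l^4 - 6*l^3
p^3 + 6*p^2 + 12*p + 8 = (p + 2)^3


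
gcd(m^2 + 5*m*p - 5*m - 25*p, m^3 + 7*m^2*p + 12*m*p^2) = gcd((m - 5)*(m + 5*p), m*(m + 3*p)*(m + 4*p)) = 1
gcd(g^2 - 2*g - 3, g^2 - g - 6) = g - 3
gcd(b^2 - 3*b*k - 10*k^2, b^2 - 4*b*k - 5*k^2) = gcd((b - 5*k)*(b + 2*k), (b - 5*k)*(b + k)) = b - 5*k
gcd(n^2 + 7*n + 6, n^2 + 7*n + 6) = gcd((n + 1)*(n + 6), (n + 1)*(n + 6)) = n^2 + 7*n + 6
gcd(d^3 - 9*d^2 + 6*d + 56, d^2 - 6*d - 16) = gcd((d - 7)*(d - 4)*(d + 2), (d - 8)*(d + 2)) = d + 2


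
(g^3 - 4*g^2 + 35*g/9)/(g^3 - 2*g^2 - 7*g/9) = (3*g - 5)/(3*g + 1)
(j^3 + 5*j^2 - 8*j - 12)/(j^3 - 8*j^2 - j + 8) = (j^2 + 4*j - 12)/(j^2 - 9*j + 8)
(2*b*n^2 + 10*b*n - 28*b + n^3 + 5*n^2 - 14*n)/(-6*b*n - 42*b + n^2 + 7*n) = (-2*b*n + 4*b - n^2 + 2*n)/(6*b - n)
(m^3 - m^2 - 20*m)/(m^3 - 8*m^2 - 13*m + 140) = m/(m - 7)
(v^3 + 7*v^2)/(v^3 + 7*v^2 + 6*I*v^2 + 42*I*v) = v/(v + 6*I)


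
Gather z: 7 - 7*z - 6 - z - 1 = -8*z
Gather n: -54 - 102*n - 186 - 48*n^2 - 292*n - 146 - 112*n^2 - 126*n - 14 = -160*n^2 - 520*n - 400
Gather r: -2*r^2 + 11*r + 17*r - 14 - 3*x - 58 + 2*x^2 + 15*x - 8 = -2*r^2 + 28*r + 2*x^2 + 12*x - 80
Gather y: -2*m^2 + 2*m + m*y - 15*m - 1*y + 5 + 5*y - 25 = -2*m^2 - 13*m + y*(m + 4) - 20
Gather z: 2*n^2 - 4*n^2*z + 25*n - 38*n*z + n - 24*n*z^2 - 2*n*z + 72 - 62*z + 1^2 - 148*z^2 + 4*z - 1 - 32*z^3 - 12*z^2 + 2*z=2*n^2 + 26*n - 32*z^3 + z^2*(-24*n - 160) + z*(-4*n^2 - 40*n - 56) + 72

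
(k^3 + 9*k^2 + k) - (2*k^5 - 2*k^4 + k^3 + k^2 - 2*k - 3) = -2*k^5 + 2*k^4 + 8*k^2 + 3*k + 3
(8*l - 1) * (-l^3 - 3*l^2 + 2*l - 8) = -8*l^4 - 23*l^3 + 19*l^2 - 66*l + 8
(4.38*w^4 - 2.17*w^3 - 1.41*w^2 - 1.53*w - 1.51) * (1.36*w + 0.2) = 5.9568*w^5 - 2.0752*w^4 - 2.3516*w^3 - 2.3628*w^2 - 2.3596*w - 0.302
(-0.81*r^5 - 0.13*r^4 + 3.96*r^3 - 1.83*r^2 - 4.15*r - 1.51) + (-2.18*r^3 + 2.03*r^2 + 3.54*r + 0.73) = -0.81*r^5 - 0.13*r^4 + 1.78*r^3 + 0.2*r^2 - 0.61*r - 0.78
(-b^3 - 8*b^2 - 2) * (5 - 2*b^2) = 2*b^5 + 16*b^4 - 5*b^3 - 36*b^2 - 10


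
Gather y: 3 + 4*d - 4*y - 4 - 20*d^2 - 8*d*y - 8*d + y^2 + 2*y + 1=-20*d^2 - 4*d + y^2 + y*(-8*d - 2)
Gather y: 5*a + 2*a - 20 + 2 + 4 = 7*a - 14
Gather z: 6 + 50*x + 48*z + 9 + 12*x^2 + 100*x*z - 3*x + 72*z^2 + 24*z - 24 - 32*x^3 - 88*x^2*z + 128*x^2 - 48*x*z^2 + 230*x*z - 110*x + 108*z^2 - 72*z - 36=-32*x^3 + 140*x^2 - 63*x + z^2*(180 - 48*x) + z*(-88*x^2 + 330*x) - 45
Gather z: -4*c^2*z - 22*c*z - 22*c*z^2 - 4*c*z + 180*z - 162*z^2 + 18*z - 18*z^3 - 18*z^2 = -18*z^3 + z^2*(-22*c - 180) + z*(-4*c^2 - 26*c + 198)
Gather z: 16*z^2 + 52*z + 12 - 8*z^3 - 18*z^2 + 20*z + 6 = -8*z^3 - 2*z^2 + 72*z + 18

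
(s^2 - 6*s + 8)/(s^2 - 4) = (s - 4)/(s + 2)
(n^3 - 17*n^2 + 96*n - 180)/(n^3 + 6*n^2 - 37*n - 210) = (n^2 - 11*n + 30)/(n^2 + 12*n + 35)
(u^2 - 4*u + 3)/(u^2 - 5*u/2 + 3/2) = 2*(u - 3)/(2*u - 3)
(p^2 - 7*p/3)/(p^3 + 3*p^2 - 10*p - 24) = p*(3*p - 7)/(3*(p^3 + 3*p^2 - 10*p - 24))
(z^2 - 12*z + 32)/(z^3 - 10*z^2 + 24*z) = (z - 8)/(z*(z - 6))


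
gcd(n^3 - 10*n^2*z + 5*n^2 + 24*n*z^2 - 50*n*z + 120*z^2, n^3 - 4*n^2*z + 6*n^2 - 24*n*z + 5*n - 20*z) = -n^2 + 4*n*z - 5*n + 20*z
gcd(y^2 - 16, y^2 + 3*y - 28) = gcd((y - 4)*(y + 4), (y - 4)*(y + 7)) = y - 4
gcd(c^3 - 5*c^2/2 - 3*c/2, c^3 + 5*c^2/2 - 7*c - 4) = c + 1/2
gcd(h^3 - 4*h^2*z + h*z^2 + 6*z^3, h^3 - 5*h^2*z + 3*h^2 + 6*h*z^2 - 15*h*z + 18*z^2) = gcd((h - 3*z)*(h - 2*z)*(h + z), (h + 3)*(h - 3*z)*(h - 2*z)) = h^2 - 5*h*z + 6*z^2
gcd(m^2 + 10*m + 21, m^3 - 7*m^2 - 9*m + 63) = m + 3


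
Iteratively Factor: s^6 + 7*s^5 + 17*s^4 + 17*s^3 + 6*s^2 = (s)*(s^5 + 7*s^4 + 17*s^3 + 17*s^2 + 6*s) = s*(s + 1)*(s^4 + 6*s^3 + 11*s^2 + 6*s) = s*(s + 1)^2*(s^3 + 5*s^2 + 6*s) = s*(s + 1)^2*(s + 2)*(s^2 + 3*s) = s*(s + 1)^2*(s + 2)*(s + 3)*(s)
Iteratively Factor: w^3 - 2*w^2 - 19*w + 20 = (w - 1)*(w^2 - w - 20) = (w - 5)*(w - 1)*(w + 4)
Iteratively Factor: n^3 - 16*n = (n + 4)*(n^2 - 4*n) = (n - 4)*(n + 4)*(n)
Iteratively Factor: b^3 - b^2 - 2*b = (b)*(b^2 - b - 2) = b*(b + 1)*(b - 2)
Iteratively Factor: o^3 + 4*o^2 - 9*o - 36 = (o - 3)*(o^2 + 7*o + 12) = (o - 3)*(o + 3)*(o + 4)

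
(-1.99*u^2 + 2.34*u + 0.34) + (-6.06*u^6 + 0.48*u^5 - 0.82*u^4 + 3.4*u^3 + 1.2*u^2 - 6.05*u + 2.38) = -6.06*u^6 + 0.48*u^5 - 0.82*u^4 + 3.4*u^3 - 0.79*u^2 - 3.71*u + 2.72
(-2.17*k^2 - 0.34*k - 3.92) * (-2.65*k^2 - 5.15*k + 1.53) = 5.7505*k^4 + 12.0765*k^3 + 8.8189*k^2 + 19.6678*k - 5.9976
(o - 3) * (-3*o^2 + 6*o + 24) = -3*o^3 + 15*o^2 + 6*o - 72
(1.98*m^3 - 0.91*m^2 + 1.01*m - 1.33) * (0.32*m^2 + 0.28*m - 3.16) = 0.6336*m^5 + 0.2632*m^4 - 6.1884*m^3 + 2.7328*m^2 - 3.564*m + 4.2028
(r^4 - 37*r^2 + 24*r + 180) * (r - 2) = r^5 - 2*r^4 - 37*r^3 + 98*r^2 + 132*r - 360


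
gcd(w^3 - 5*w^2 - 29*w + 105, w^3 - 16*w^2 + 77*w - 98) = w - 7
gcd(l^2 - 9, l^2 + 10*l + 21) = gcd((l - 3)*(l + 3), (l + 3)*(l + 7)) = l + 3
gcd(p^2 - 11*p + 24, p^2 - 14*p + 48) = p - 8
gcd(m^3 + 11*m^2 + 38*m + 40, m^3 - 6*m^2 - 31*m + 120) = m + 5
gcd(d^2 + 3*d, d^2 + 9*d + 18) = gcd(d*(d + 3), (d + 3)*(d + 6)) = d + 3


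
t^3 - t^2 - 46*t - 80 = (t - 8)*(t + 2)*(t + 5)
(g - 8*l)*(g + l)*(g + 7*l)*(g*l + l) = g^4*l + g^3*l - 57*g^2*l^3 - 56*g*l^4 - 57*g*l^3 - 56*l^4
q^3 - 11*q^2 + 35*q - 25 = (q - 5)^2*(q - 1)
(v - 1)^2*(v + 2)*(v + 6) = v^4 + 6*v^3 - 3*v^2 - 16*v + 12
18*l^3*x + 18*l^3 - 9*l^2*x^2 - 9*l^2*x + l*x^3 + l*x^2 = (-6*l + x)*(-3*l + x)*(l*x + l)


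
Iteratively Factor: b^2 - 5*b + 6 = (b - 2)*(b - 3)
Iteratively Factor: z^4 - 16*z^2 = (z)*(z^3 - 16*z) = z*(z + 4)*(z^2 - 4*z) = z^2*(z + 4)*(z - 4)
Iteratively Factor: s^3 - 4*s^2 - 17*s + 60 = (s - 3)*(s^2 - s - 20) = (s - 5)*(s - 3)*(s + 4)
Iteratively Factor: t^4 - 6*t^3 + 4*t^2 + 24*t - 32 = (t - 4)*(t^3 - 2*t^2 - 4*t + 8) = (t - 4)*(t - 2)*(t^2 - 4) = (t - 4)*(t - 2)*(t + 2)*(t - 2)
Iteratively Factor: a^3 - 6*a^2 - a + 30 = (a + 2)*(a^2 - 8*a + 15) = (a - 5)*(a + 2)*(a - 3)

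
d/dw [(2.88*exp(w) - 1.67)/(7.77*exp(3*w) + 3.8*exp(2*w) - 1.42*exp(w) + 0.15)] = (-44.7552*exp(3*w) + 27.9837*exp(2*w) + 12.692*exp(w) - 1.9394)*exp(w)/(60.3729*exp(6*w) + 59.052*exp(5*w) - 7.6268*exp(4*w) - 8.461*exp(3*w) + 3.1564*exp(2*w) - 0.426*exp(w) + 0.0225)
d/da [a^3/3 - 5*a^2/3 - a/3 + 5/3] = a^2 - 10*a/3 - 1/3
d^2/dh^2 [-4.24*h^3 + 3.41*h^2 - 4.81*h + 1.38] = 6.82 - 25.44*h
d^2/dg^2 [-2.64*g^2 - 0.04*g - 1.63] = -5.28000000000000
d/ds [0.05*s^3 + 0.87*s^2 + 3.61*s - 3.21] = 0.15*s^2 + 1.74*s + 3.61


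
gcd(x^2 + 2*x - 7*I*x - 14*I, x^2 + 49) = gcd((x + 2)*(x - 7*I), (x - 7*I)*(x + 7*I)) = x - 7*I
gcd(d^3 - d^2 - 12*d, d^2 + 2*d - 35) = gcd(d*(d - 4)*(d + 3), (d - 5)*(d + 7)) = 1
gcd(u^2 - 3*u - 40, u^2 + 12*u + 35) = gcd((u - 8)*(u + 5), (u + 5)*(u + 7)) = u + 5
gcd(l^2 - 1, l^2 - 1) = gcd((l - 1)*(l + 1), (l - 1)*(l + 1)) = l^2 - 1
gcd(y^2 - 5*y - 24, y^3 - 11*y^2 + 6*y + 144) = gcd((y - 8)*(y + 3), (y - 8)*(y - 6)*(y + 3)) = y^2 - 5*y - 24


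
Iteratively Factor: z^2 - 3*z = (z - 3)*(z)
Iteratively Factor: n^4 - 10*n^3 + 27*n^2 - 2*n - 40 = (n - 2)*(n^3 - 8*n^2 + 11*n + 20) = (n - 2)*(n + 1)*(n^2 - 9*n + 20) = (n - 4)*(n - 2)*(n + 1)*(n - 5)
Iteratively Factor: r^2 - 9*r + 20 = (r - 5)*(r - 4)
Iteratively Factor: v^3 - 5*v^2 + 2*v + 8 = (v - 4)*(v^2 - v - 2) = (v - 4)*(v - 2)*(v + 1)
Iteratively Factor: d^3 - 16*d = (d)*(d^2 - 16) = d*(d + 4)*(d - 4)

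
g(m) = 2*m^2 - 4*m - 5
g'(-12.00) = -52.00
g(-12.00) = 331.00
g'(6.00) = 20.00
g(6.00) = 43.00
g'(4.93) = 15.72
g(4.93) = 23.89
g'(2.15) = 4.60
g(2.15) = -4.36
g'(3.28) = 9.12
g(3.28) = 3.40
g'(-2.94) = -15.76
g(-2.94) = 24.05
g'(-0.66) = -6.64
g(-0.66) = -1.49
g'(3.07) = 8.28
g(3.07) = 1.57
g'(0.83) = -0.68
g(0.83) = -6.94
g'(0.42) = -2.32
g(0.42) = -6.33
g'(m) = 4*m - 4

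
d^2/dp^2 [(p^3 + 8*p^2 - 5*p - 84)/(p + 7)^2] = 60/(p^3 + 21*p^2 + 147*p + 343)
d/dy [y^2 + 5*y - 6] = 2*y + 5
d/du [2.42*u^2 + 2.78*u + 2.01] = 4.84*u + 2.78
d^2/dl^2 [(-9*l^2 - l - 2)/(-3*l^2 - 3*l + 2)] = 144*(-l^3 + 3*l^2 + l + 1)/(27*l^6 + 81*l^5 + 27*l^4 - 81*l^3 - 18*l^2 + 36*l - 8)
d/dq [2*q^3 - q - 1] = 6*q^2 - 1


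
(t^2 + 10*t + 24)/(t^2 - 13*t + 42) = (t^2 + 10*t + 24)/(t^2 - 13*t + 42)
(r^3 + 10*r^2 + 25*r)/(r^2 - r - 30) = r*(r + 5)/(r - 6)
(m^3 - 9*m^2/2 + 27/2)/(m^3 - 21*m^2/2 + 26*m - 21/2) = (2*m^2 - 3*m - 9)/(2*m^2 - 15*m + 7)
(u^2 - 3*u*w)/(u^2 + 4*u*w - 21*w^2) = u/(u + 7*w)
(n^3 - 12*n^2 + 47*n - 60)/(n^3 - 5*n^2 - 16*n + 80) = (n - 3)/(n + 4)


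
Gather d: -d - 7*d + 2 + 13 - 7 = 8 - 8*d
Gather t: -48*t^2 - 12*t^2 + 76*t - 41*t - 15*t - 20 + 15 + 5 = -60*t^2 + 20*t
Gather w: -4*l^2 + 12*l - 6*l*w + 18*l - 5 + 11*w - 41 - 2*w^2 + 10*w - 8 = -4*l^2 + 30*l - 2*w^2 + w*(21 - 6*l) - 54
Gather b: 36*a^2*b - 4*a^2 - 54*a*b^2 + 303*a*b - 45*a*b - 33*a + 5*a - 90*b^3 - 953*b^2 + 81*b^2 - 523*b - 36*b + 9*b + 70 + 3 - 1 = -4*a^2 - 28*a - 90*b^3 + b^2*(-54*a - 872) + b*(36*a^2 + 258*a - 550) + 72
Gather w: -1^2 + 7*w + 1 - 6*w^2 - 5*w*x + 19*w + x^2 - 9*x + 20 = -6*w^2 + w*(26 - 5*x) + x^2 - 9*x + 20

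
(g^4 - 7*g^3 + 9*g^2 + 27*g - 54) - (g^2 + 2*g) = g^4 - 7*g^3 + 8*g^2 + 25*g - 54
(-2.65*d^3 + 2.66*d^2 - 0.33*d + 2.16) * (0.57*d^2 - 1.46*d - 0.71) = -1.5105*d^5 + 5.3852*d^4 - 2.1902*d^3 - 0.1756*d^2 - 2.9193*d - 1.5336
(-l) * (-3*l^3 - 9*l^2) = 3*l^4 + 9*l^3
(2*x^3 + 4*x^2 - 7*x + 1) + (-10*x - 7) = 2*x^3 + 4*x^2 - 17*x - 6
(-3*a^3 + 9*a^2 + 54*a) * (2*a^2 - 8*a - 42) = -6*a^5 + 42*a^4 + 162*a^3 - 810*a^2 - 2268*a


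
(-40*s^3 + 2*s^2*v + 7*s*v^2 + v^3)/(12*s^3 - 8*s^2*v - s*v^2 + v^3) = (-20*s^2 - 9*s*v - v^2)/(6*s^2 - s*v - v^2)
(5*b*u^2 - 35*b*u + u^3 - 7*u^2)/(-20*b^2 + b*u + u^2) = u*(u - 7)/(-4*b + u)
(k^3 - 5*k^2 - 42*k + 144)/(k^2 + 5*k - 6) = (k^2 - 11*k + 24)/(k - 1)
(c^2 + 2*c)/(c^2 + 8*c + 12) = c/(c + 6)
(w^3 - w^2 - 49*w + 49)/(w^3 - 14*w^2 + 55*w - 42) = (w + 7)/(w - 6)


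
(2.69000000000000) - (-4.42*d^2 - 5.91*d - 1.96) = 4.42*d^2 + 5.91*d + 4.65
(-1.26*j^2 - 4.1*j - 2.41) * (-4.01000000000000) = 5.0526*j^2 + 16.441*j + 9.6641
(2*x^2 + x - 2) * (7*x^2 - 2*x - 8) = 14*x^4 + 3*x^3 - 32*x^2 - 4*x + 16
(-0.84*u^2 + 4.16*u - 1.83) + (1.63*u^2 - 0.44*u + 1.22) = 0.79*u^2 + 3.72*u - 0.61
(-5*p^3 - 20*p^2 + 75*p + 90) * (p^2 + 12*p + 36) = -5*p^5 - 80*p^4 - 345*p^3 + 270*p^2 + 3780*p + 3240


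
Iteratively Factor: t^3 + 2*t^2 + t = (t + 1)*(t^2 + t) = (t + 1)^2*(t)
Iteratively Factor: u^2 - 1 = (u - 1)*(u + 1)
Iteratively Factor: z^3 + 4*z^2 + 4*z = (z + 2)*(z^2 + 2*z) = (z + 2)^2*(z)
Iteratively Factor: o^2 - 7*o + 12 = (o - 3)*(o - 4)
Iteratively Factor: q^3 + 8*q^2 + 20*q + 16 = (q + 2)*(q^2 + 6*q + 8) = (q + 2)*(q + 4)*(q + 2)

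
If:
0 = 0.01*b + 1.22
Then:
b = -122.00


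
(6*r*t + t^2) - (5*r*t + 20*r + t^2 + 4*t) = r*t - 20*r - 4*t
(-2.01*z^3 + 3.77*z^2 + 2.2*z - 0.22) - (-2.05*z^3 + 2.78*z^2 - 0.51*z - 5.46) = 0.04*z^3 + 0.99*z^2 + 2.71*z + 5.24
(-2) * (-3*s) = 6*s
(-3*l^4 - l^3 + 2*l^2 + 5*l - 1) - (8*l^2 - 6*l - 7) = -3*l^4 - l^3 - 6*l^2 + 11*l + 6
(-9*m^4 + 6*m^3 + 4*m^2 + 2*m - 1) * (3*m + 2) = -27*m^5 + 24*m^3 + 14*m^2 + m - 2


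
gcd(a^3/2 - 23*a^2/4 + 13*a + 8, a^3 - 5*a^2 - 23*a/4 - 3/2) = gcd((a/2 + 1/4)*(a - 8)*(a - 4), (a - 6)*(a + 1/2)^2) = a + 1/2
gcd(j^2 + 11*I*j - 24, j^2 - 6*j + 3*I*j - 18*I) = j + 3*I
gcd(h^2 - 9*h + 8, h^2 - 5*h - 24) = h - 8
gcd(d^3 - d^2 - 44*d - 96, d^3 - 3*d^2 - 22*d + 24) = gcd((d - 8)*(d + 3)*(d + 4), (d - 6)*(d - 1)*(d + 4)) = d + 4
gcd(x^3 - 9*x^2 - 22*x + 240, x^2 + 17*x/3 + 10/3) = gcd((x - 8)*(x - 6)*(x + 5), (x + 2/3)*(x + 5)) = x + 5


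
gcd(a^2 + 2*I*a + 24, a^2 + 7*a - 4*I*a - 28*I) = a - 4*I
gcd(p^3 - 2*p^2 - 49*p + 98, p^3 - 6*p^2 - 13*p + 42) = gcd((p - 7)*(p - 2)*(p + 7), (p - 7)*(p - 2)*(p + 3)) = p^2 - 9*p + 14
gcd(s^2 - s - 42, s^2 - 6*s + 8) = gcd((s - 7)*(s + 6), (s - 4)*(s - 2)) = 1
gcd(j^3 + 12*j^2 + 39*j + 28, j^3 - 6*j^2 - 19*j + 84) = j + 4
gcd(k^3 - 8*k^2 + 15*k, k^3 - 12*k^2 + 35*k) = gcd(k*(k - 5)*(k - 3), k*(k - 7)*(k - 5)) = k^2 - 5*k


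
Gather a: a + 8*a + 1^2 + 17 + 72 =9*a + 90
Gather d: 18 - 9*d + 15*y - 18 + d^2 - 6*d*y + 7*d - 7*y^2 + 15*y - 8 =d^2 + d*(-6*y - 2) - 7*y^2 + 30*y - 8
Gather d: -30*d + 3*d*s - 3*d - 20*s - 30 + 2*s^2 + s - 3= d*(3*s - 33) + 2*s^2 - 19*s - 33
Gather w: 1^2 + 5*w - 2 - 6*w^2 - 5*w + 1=-6*w^2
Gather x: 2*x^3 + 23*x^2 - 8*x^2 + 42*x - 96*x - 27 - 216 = 2*x^3 + 15*x^2 - 54*x - 243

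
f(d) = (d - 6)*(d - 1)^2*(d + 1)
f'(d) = (d - 6)*(d - 1)^2 + (d - 6)*(d + 1)*(2*d - 2) + (d - 1)^2*(d + 1)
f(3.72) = -79.62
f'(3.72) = -40.49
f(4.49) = -100.97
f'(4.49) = -9.39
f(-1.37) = 15.32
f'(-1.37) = -56.40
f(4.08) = -92.53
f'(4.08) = -30.11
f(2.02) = -12.51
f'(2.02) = -25.52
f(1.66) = -5.03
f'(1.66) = -15.97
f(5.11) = -91.86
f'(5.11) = 43.48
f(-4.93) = 1510.50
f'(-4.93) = -1032.00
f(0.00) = -6.00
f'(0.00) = 7.00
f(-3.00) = 288.00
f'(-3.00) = -320.00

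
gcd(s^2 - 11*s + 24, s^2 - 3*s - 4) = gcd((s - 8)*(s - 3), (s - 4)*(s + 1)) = 1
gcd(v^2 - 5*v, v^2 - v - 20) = v - 5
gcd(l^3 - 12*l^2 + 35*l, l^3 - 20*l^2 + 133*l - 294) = l - 7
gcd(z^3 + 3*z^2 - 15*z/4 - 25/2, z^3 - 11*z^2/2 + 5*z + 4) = z - 2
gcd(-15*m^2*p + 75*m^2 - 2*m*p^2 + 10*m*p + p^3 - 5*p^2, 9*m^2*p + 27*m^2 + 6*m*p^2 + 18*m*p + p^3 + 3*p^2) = 3*m + p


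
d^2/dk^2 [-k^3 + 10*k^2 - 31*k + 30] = 20 - 6*k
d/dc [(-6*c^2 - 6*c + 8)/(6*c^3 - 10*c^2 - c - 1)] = 2*(18*c^4 + 36*c^3 - 99*c^2 + 86*c + 7)/(36*c^6 - 120*c^5 + 88*c^4 + 8*c^3 + 21*c^2 + 2*c + 1)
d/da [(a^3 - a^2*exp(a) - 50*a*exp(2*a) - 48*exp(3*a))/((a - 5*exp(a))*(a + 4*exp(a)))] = (a^4 - 60*a^3*exp(2*a) - 2*a^3*exp(a) - 114*a^2*exp(3*a) - 9*a^2*exp(2*a) + 96*a*exp(4*a) + 136*a*exp(3*a) + 960*exp(5*a) + 952*exp(4*a))/(a^4 - 2*a^3*exp(a) - 39*a^2*exp(2*a) + 40*a*exp(3*a) + 400*exp(4*a))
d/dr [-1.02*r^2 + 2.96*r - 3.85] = 2.96 - 2.04*r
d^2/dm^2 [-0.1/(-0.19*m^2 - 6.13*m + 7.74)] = (-0.00722*m^2 - 0.23294*m + 0.1*(0.38*m + 6.13)*(0.76*m + 12.26) + 0.29412)/(0.19*m^2 + 6.13*m - 7.74)^3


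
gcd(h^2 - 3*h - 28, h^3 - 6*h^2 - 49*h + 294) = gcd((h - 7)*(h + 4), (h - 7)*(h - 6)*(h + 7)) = h - 7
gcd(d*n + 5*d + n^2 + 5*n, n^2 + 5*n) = n + 5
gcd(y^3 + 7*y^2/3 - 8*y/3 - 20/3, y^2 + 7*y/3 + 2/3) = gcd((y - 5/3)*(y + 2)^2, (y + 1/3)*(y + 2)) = y + 2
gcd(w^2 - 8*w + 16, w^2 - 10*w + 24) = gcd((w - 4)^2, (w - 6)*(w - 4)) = w - 4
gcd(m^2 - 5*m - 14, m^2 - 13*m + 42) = m - 7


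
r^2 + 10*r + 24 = (r + 4)*(r + 6)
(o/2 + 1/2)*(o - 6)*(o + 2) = o^3/2 - 3*o^2/2 - 8*o - 6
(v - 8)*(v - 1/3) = v^2 - 25*v/3 + 8/3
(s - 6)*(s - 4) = s^2 - 10*s + 24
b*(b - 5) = b^2 - 5*b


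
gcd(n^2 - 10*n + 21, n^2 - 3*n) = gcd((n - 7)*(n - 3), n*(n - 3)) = n - 3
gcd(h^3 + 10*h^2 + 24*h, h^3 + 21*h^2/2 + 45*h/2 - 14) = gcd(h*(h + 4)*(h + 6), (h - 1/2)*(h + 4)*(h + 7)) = h + 4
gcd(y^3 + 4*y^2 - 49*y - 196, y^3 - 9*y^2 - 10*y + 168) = y^2 - 3*y - 28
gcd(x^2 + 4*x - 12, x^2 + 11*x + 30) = x + 6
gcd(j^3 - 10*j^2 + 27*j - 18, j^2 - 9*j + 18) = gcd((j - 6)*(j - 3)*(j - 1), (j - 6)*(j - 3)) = j^2 - 9*j + 18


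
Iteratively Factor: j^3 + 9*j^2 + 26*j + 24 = (j + 2)*(j^2 + 7*j + 12) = (j + 2)*(j + 4)*(j + 3)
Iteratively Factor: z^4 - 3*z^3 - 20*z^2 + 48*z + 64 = (z + 4)*(z^3 - 7*z^2 + 8*z + 16) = (z - 4)*(z + 4)*(z^2 - 3*z - 4) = (z - 4)*(z + 1)*(z + 4)*(z - 4)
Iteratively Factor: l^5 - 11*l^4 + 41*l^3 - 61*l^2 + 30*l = (l)*(l^4 - 11*l^3 + 41*l^2 - 61*l + 30) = l*(l - 3)*(l^3 - 8*l^2 + 17*l - 10) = l*(l - 3)*(l - 1)*(l^2 - 7*l + 10) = l*(l - 3)*(l - 2)*(l - 1)*(l - 5)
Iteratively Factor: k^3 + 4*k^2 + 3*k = (k)*(k^2 + 4*k + 3) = k*(k + 3)*(k + 1)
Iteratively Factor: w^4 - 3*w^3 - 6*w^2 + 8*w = (w)*(w^3 - 3*w^2 - 6*w + 8) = w*(w - 1)*(w^2 - 2*w - 8) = w*(w - 4)*(w - 1)*(w + 2)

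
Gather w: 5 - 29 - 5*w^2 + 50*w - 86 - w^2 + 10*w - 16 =-6*w^2 + 60*w - 126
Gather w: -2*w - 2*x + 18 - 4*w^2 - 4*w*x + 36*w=-4*w^2 + w*(34 - 4*x) - 2*x + 18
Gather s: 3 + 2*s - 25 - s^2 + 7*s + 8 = -s^2 + 9*s - 14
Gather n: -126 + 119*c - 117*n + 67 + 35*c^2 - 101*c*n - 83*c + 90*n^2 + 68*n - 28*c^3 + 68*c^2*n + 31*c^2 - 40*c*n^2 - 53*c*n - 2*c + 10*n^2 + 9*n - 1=-28*c^3 + 66*c^2 + 34*c + n^2*(100 - 40*c) + n*(68*c^2 - 154*c - 40) - 60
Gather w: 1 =1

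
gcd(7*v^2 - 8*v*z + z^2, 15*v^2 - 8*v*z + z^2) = 1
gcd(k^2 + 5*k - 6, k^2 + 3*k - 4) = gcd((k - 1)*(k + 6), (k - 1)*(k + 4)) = k - 1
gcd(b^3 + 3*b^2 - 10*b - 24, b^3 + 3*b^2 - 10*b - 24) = b^3 + 3*b^2 - 10*b - 24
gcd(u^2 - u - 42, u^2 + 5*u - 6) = u + 6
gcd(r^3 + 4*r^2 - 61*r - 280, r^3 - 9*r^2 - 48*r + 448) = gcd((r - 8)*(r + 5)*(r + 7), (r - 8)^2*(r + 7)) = r^2 - r - 56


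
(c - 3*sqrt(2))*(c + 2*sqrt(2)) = c^2 - sqrt(2)*c - 12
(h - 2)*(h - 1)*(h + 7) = h^3 + 4*h^2 - 19*h + 14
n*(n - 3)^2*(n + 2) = n^4 - 4*n^3 - 3*n^2 + 18*n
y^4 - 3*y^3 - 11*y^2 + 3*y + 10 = (y - 5)*(y - 1)*(y + 1)*(y + 2)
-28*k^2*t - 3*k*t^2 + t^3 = t*(-7*k + t)*(4*k + t)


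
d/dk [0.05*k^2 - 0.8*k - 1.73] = 0.1*k - 0.8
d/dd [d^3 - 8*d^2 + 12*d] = 3*d^2 - 16*d + 12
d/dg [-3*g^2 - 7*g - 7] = -6*g - 7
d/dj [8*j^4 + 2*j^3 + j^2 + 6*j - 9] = 32*j^3 + 6*j^2 + 2*j + 6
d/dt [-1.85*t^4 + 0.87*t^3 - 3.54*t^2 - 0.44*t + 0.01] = -7.4*t^3 + 2.61*t^2 - 7.08*t - 0.44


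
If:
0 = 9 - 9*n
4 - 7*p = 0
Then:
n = 1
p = 4/7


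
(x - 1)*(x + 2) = x^2 + x - 2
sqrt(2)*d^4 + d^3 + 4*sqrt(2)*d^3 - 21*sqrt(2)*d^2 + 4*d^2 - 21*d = d*(d - 3)*(d + 7)*(sqrt(2)*d + 1)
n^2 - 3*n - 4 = (n - 4)*(n + 1)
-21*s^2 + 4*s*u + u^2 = (-3*s + u)*(7*s + u)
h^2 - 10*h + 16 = (h - 8)*(h - 2)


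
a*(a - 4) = a^2 - 4*a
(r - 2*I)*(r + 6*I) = r^2 + 4*I*r + 12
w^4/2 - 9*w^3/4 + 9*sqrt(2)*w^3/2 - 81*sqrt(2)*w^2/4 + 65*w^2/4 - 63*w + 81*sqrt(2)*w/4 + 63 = (w/2 + sqrt(2))*(w - 3)*(w - 3/2)*(w + 7*sqrt(2))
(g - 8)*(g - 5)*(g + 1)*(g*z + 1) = g^4*z - 12*g^3*z + g^3 + 27*g^2*z - 12*g^2 + 40*g*z + 27*g + 40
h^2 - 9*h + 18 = (h - 6)*(h - 3)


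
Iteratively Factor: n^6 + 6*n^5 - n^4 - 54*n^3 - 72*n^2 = (n + 2)*(n^5 + 4*n^4 - 9*n^3 - 36*n^2) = (n + 2)*(n + 4)*(n^4 - 9*n^2) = n*(n + 2)*(n + 4)*(n^3 - 9*n) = n*(n + 2)*(n + 3)*(n + 4)*(n^2 - 3*n) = n^2*(n + 2)*(n + 3)*(n + 4)*(n - 3)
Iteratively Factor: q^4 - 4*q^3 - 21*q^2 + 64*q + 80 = (q + 1)*(q^3 - 5*q^2 - 16*q + 80) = (q - 4)*(q + 1)*(q^2 - q - 20) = (q - 5)*(q - 4)*(q + 1)*(q + 4)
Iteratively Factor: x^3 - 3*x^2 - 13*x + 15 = (x - 1)*(x^2 - 2*x - 15) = (x - 1)*(x + 3)*(x - 5)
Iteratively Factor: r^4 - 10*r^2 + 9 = (r - 1)*(r^3 + r^2 - 9*r - 9) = (r - 3)*(r - 1)*(r^2 + 4*r + 3) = (r - 3)*(r - 1)*(r + 3)*(r + 1)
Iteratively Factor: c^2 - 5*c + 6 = (c - 2)*(c - 3)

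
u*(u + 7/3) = u^2 + 7*u/3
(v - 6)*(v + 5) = v^2 - v - 30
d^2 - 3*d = d*(d - 3)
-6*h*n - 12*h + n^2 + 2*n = (-6*h + n)*(n + 2)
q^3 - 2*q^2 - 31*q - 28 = (q - 7)*(q + 1)*(q + 4)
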